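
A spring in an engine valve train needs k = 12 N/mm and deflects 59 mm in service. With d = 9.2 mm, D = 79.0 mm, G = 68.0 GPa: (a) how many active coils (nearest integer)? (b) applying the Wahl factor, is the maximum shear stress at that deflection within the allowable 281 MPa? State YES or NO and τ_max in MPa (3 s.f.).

N_a = Gd⁴/(8D³k) = (68.0×10³)(9.2⁴)/(8·79.0³·12) = 10.29 → N_a = 10
Actual rate k = Gd⁴/(8D³·10) = 12.351 N/mm
Working load F = kδ = 12.351·59 = 728.69 N
C = 79.0/9.2 = 8.5870; K_W = (4C−1)/(4C−4)+0.615/C = 1.1705
τ_max = K_W·8FD/(πd³) = 1.1705·188.25 = 220.35 MPa
τ_max ≤ 281 MPa → acceptable

(a) 10 coils; (b) YES, τ_max = 220 MPa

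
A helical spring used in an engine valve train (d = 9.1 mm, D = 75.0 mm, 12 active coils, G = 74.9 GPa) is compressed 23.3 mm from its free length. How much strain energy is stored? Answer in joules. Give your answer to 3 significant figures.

3.44 J

k = Gd⁴/(8D³N_a) = (74.9×10³)(9.1⁴)/(8·75.0³·12) = 12.682 N/mm
U = ½kδ² = 0.5 × 12.682 × 23.3² = 3442.5 N·mm = 3.4425 J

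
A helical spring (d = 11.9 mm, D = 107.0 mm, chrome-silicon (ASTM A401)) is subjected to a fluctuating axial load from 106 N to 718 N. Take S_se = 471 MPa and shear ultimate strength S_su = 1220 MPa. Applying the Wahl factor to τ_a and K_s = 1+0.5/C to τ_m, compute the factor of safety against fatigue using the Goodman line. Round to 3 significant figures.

5.56

C = D/d = 107.0/11.9 = 8.9916; K_W = (4C−1)/(4C−4)+0.615/C = 1.1622; K_s = 1+0.5/C = 1.0556
F_a = (F_max−F_min)/2 = 306 N; F_m = (F_max+F_min)/2 = 412 N
τ_a = K_W·8F_aD/(πd³) = 1.1622 × 49.477 = 57.505 MPa
τ_m = K_s·8F_mD/(πd³) = 1.0556 × 66.616 = 70.321 MPa
Goodman: 1/n_f = τ_a/S_se + τ_m/S_su = 57.505/471 + 70.321/1220 = 0.12209 + 0.05764 = 0.17973
n_f = 1/0.17973 = 5.564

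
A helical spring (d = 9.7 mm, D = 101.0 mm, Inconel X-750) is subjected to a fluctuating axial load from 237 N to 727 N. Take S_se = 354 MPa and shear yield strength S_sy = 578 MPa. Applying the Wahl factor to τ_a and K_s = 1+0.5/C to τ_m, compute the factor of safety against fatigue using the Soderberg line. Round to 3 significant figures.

C = D/d = 101.0/9.7 = 10.4124; K_W = (4C−1)/(4C−4)+0.615/C = 1.1387; K_s = 1+0.5/C = 1.0480
F_a = (F_max−F_min)/2 = 245 N; F_m = (F_max+F_min)/2 = 482 N
τ_a = K_W·8F_aD/(πd³) = 1.1387 × 69.042 = 78.621 MPa
τ_m = K_s·8F_mD/(πd³) = 1.0480 × 135.83 = 142.35 MPa
Soderberg: 1/n_f = τ_a/S_se + τ_m/S_sy = 78.621/354 + 142.35/578 = 0.22209 + 0.24628 = 0.46838
n_f = 1/0.46838 = 2.135

2.14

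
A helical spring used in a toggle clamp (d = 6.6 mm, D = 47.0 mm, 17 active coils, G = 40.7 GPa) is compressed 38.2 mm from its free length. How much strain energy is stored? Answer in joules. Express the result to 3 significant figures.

k = Gd⁴/(8D³N_a) = (40.7×10³)(6.6⁴)/(8·47.0³·17) = 5.4694 N/mm
U = ½kδ² = 0.5 × 5.4694 × 38.2² = 3990.6 N·mm = 3.9906 J

3.99 J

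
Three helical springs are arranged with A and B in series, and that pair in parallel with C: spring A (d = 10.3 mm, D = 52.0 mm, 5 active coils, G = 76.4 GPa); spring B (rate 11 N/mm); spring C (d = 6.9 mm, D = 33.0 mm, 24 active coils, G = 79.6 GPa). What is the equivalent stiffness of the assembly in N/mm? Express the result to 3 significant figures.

k_A = Gd⁴/(8D³N_a) = (76.4×10³)(10.3⁴)/(8·52.0³·5) = 152.89 N/mm
k_C = Gd⁴/(8D³N_a) = (79.6×10³)(6.9⁴)/(8·33.0³·24) = 26.15 N/mm
Springs A,B series: k_AB = 1/(1/152.89+1/11) = 10.262 N/mm; parallel with C: k_eq = 10.262+26.15 = 36.411 N/mm

36.4 N/mm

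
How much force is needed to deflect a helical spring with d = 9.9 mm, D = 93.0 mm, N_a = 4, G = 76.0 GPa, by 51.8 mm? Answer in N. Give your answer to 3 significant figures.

k = Gd⁴/(8D³N_a) = (76.0×10³)(9.9⁴)/(8·93.0³·4) = 28.363 N/mm
F = k·δ = 28.363 × 51.8 = 1469.2 N

1470 N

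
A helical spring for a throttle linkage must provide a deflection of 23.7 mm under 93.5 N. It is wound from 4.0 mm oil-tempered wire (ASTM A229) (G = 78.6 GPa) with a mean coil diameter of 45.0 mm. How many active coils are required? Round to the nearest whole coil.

7

Required rate k = F/δ = 93.5/23.7 = 3.9451 N/mm
N_a = Gd⁴/(8D³k) = (78.6×10³ × 4.0⁴)/(8 × 45.0³ × 3.9451)
    = 2.01216e+07 / 2.87601e+06 = 6.996 → 7 coils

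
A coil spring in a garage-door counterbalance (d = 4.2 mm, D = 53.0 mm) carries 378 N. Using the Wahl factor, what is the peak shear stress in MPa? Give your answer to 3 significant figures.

767 MPa

Spring index C = D/d = 53.0/4.2 = 12.6190
K_W = (4C−1)/(4C−4) + 0.615/C = 49.476/46.476 + 0.0487 = 1.1133
τ₀ = 8FD/(πd³) = 8·378·53.0/(π·4.2³) = 160272/232.75 = 688.59 MPa
τ_max = K·τ₀ = 1.1133 × 688.59 = 766.6 MPa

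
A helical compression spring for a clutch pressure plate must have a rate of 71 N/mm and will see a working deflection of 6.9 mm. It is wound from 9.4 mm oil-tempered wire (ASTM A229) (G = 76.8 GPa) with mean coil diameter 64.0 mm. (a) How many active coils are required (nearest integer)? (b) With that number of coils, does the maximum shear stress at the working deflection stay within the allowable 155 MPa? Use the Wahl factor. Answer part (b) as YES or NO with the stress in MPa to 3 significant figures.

N_a = Gd⁴/(8D³k) = (76.8×10³)(9.4⁴)/(8·64.0³·71) = 4.027 → N_a = 4
Actual rate k = Gd⁴/(8D³·4) = 71.48 N/mm
Working load F = kδ = 71.48·6.9 = 493.21 N
C = 64.0/9.4 = 6.8085; K_W = (4C−1)/(4C−4)+0.615/C = 1.2194
τ_max = K_W·8FD/(πd³) = 1.2194·96.776 = 118.01 MPa
τ_max ≤ 155 MPa → acceptable

(a) 4 coils; (b) YES, τ_max = 118 MPa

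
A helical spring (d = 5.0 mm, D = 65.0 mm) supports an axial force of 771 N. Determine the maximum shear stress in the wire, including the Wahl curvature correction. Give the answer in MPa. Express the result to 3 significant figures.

1130 MPa

Spring index C = D/d = 65.0/5.0 = 13.0000
K_W = (4C−1)/(4C−4) + 0.615/C = 51.000/48.000 + 0.0473 = 1.1098
τ₀ = 8FD/(πd³) = 8·771·65.0/(π·5.0³) = 400920/392.7 = 1020.9 MPa
τ_max = K·τ₀ = 1.1098 × 1020.9 = 1133 MPa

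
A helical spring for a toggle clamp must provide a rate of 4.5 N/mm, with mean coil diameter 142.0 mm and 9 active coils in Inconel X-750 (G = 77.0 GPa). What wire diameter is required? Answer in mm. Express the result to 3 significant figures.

d = (8D³N_a·k / G)^(1/4) = (8·142.0³·9·4.5 / (77.0×10³))^0.25
  = (12048)^0.25 = 10.4768 mm

10.5 mm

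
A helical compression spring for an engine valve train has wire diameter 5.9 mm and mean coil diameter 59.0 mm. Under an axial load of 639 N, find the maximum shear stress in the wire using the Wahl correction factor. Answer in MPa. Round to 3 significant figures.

Spring index C = D/d = 59.0/5.9 = 10.0000
K_W = (4C−1)/(4C−4) + 0.615/C = 39.000/36.000 + 0.0615 = 1.1448
τ₀ = 8FD/(πd³) = 8·639·59.0/(π·5.9³) = 301608/645.22 = 467.45 MPa
τ_max = K·τ₀ = 1.1448 × 467.45 = 535.15 MPa

535 MPa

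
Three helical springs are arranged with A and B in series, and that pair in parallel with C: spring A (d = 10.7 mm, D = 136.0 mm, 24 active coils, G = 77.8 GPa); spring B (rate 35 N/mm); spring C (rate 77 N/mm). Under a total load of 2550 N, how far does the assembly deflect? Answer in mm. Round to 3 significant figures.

k_A = Gd⁴/(8D³N_a) = (77.8×10³)(10.7⁴)/(8·136.0³·24) = 2.1115 N/mm
Springs A,B series: k_AB = 1/(1/2.1115+1/35) = 1.9914 N/mm; parallel with C: k_eq = 1.9914+77 = 78.991 N/mm
δ = F/k_eq = 2550/78.991 = 32.282 mm

32.3 mm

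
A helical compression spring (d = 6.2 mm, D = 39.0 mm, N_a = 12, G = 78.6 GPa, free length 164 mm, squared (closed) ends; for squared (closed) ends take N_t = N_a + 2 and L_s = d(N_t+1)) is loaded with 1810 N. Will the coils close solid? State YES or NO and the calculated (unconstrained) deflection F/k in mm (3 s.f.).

k = Gd⁴/(8D³N_a) = (78.6×10³)(6.2⁴)/(8·39.0³·12) = 20.395 N/mm
N_t = 14; L_s = 6.2·15 = 93 mm; δ_solid = L₀ − L_s = 164 − 93 = 71 mm
δ = F/k = 1810/20.395 = 88.747 mm
δ ≥ δ_solid → spring goes solid

YES, δ = 88.7 mm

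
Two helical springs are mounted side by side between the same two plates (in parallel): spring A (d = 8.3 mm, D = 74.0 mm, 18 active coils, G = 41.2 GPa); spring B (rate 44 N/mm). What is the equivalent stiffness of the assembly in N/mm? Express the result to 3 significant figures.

k_A = Gd⁴/(8D³N_a) = (41.2×10³)(8.3⁴)/(8·74.0³·18) = 3.3508 N/mm
Parallel: k_eq = 3.3508 + 44 = 47.351 N/mm

47.4 N/mm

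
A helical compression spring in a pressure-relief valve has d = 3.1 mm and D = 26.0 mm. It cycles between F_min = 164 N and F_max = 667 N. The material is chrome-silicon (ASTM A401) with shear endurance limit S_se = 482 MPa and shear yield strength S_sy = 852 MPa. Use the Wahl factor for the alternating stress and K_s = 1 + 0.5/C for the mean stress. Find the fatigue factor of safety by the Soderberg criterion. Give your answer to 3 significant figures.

C = D/d = 26.0/3.1 = 8.3871; K_W = (4C−1)/(4C−4)+0.615/C = 1.1749; K_s = 1+0.5/C = 1.0596
F_a = (F_max−F_min)/2 = 251.5 N; F_m = (F_max+F_min)/2 = 415.5 N
τ_a = K_W·8F_aD/(πd³) = 1.1749 × 558.94 = 656.68 MPa
τ_m = K_s·8F_mD/(πd³) = 1.0596 × 923.42 = 978.47 MPa
Soderberg: 1/n_f = τ_a/S_se + τ_m/S_sy = 656.68/482 + 978.47/852 = 1.36240 + 1.14844 = 2.5108
n_f = 1/2.5108 = 0.3983

0.398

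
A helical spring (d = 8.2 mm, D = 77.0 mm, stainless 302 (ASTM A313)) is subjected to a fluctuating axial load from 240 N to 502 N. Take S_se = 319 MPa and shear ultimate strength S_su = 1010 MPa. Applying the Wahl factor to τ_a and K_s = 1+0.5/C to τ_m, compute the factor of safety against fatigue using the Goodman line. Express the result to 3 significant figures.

C = D/d = 77.0/8.2 = 9.3902; K_W = (4C−1)/(4C−4)+0.615/C = 1.1549; K_s = 1+0.5/C = 1.0532
F_a = (F_max−F_min)/2 = 131 N; F_m = (F_max+F_min)/2 = 371 N
τ_a = K_W·8F_aD/(πd³) = 1.1549 × 46.587 = 53.802 MPa
τ_m = K_s·8F_mD/(πd³) = 1.0532 × 131.94 = 138.96 MPa
Goodman: 1/n_f = τ_a/S_se + τ_m/S_su = 53.802/319 + 138.96/1010 = 0.16866 + 0.13759 = 0.30624
n_f = 1/0.30624 = 3.265

3.27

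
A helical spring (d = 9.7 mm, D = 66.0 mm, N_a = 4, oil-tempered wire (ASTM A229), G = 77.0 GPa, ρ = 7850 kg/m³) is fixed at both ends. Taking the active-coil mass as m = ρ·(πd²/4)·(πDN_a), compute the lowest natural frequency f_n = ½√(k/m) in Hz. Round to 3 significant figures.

k = Gd⁴/(8D³N_a) = (77.0×10³)(9.7⁴)/(8·66.0³·4) = 74.096 N/mm = 74096 N/m
Wire length L = πDN_a = π·66.0·4 = 829.38 mm
m = ρ·(πd²/4)·L = 7850 × 73.898×10⁻⁶ m² × 0.82938 m = 0.48112 kg
f_n = ½√(k/m) = 0.5·√(74096/0.48112) = 0.5·√(1.5401e+05) = 196.22 Hz

196 Hz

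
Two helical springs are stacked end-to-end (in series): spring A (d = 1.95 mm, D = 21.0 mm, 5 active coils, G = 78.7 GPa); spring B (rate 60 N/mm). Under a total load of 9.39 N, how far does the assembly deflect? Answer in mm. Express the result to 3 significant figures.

3.21 mm

k_A = Gd⁴/(8D³N_a) = (78.7×10³)(1.95⁴)/(8·21.0³·5) = 3.0718 N/mm
Series: 1/k_eq = 1/3.0718 + 1/60 = 0.34221; k_eq = 2.9222 N/mm
δ = F/k_eq = 9.39/2.9222 = 3.2133 mm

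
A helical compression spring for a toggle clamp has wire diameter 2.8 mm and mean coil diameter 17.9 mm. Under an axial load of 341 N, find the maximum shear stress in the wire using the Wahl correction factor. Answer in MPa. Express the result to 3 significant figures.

875 MPa

Spring index C = D/d = 17.9/2.8 = 6.3929
K_W = (4C−1)/(4C−4) + 0.615/C = 24.571/21.571 + 0.0962 = 1.2353
τ₀ = 8FD/(πd³) = 8·341·17.9/(π·2.8³) = 48831.2/68.964 = 708.07 MPa
τ_max = K·τ₀ = 1.2353 × 708.07 = 874.65 MPa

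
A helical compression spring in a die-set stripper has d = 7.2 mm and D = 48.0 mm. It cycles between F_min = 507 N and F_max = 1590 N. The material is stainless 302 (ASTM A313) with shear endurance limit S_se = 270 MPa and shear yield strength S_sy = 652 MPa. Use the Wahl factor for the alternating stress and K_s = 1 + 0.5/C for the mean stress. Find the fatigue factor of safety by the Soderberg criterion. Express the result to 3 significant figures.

C = D/d = 48.0/7.2 = 6.6667; K_W = (4C−1)/(4C−4)+0.615/C = 1.2246; K_s = 1+0.5/C = 1.0750
F_a = (F_max−F_min)/2 = 541.5 N; F_m = (F_max+F_min)/2 = 1048.5 N
τ_a = K_W·8F_aD/(πd³) = 1.2246 × 177.33 = 217.16 MPa
τ_m = K_s·8F_mD/(πd³) = 1.0750 × 343.36 = 369.11 MPa
Soderberg: 1/n_f = τ_a/S_se + τ_m/S_sy = 217.16/270 + 369.11/652 = 0.80429 + 0.56613 = 1.3704
n_f = 1/1.3704 = 0.7297

0.730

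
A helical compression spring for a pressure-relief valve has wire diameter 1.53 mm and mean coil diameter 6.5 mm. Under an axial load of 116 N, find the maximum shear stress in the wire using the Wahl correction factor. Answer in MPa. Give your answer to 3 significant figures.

737 MPa

Spring index C = D/d = 6.5/1.53 = 4.2484
K_W = (4C−1)/(4C−4) + 0.615/C = 15.993/12.993 + 0.1448 = 1.3756
τ₀ = 8FD/(πd³) = 8·116·6.5/(π·1.53³) = 6032/11.252 = 536.09 MPa
τ_max = K·τ₀ = 1.3756 × 536.09 = 737.47 MPa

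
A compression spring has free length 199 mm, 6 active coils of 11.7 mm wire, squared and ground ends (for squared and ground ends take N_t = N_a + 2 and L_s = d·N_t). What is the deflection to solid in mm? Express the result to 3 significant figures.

105 mm

N_t = 8; L_s = 11.7·8 = 93.6 mm
δ_solid = L₀ − L_s = 199 − 93.6 = 105.4 mm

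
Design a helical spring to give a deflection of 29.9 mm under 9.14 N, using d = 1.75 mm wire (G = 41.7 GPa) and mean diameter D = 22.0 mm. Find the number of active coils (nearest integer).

15

Required rate k = F/δ = 9.14/29.9 = 0.30569 N/mm
N_a = Gd⁴/(8D³k) = (41.7×10³ × 1.75⁴)/(8 × 22.0³ × 0.30569)
    = 391100 / 26039.5 = 15.02 → 15 coils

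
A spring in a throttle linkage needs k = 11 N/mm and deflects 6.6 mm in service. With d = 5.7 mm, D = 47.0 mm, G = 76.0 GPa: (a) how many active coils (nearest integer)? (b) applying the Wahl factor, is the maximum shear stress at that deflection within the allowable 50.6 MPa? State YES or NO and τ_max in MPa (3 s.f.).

N_a = Gd⁴/(8D³k) = (76.0×10³)(5.7⁴)/(8·47.0³·11) = 8.781 → N_a = 9
Actual rate k = Gd⁴/(8D³·9) = 10.732 N/mm
Working load F = kδ = 10.732·6.6 = 70.832 N
C = 47.0/5.7 = 8.2456; K_W = (4C−1)/(4C−4)+0.615/C = 1.1781
τ_max = K_W·8FD/(πd³) = 1.1781·45.777 = 53.929 MPa
τ_max > 50.6 MPa → exceeds allowable

(a) 9 coils; (b) NO, τ_max = 53.9 MPa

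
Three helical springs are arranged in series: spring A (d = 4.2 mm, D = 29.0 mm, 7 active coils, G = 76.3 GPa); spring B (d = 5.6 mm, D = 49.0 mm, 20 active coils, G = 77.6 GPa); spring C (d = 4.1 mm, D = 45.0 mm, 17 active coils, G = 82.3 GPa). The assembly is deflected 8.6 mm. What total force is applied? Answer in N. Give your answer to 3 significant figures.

10.3 N

k_A = Gd⁴/(8D³N_a) = (76.3×10³)(4.2⁴)/(8·29.0³·7) = 17.384 N/mm
k_B = Gd⁴/(8D³N_a) = (77.6×10³)(5.6⁴)/(8·49.0³·20) = 4.0542 N/mm
k_C = Gd⁴/(8D³N_a) = (82.3×10³)(4.1⁴)/(8·45.0³·17) = 1.8765 N/mm
Series: 1/k_eq = 1/17.384 + 1/4.0542 + 1/1.8765 = 0.83708; k_eq = 1.1946 N/mm
F = k_eq·δ = 1.1946·8.6 = 10.274 N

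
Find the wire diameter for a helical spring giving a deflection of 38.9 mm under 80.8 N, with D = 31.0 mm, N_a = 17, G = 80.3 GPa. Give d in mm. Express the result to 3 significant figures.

3.20 mm

Required rate k = F/δ = 80.8/38.9 = 2.0771 N/mm
d = (8D³N_a·k / G)^(1/4) = (8·31.0³·17·2.0771 / (80.3×10³))^0.25
  = (104.8)^0.25 = 3.1996 mm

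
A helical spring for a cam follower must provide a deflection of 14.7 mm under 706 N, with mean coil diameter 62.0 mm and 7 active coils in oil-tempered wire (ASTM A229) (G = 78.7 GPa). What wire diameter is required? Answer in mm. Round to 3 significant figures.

Required rate k = F/δ = 706/14.7 = 48.027 N/mm
d = (8D³N_a·k / G)^(1/4) = (8·62.0³·7·48.027 / (78.7×10³))^0.25
  = (8144.7)^0.25 = 9.4999 mm

9.50 mm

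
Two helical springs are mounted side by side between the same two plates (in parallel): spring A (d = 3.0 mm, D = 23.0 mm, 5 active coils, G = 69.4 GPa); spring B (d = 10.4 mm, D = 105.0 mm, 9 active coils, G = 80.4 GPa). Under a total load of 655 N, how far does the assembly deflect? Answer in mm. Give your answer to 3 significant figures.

k_A = Gd⁴/(8D³N_a) = (69.4×10³)(3.0⁴)/(8·23.0³·5) = 11.551 N/mm
k_B = Gd⁴/(8D³N_a) = (80.4×10³)(10.4⁴)/(8·105.0³·9) = 11.285 N/mm
Parallel: k_eq = 11.551 + 11.285 = 22.835 N/mm
δ = F/k_eq = 655/22.835 = 28.684 mm

28.7 mm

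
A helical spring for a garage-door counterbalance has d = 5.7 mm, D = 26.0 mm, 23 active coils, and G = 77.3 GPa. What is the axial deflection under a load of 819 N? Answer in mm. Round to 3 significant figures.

k = Gd⁴/(8D³N_a) = (77.3×10³)(5.7⁴)/(8·26.0³·23) = 25.231 N/mm
δ = F/k = 819 / 25.231 = 32.46 mm

32.5 mm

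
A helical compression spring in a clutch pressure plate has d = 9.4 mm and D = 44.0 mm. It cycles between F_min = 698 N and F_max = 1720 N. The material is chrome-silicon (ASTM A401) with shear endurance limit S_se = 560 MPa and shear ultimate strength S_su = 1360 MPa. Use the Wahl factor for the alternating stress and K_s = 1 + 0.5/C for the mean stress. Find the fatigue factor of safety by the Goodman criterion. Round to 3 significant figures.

C = D/d = 44.0/9.4 = 4.6809; K_W = (4C−1)/(4C−4)+0.615/C = 1.3351; K_s = 1+0.5/C = 1.1068
F_a = (F_max−F_min)/2 = 511 N; F_m = (F_max+F_min)/2 = 1209 N
τ_a = K_W·8F_aD/(πd³) = 1.3351 × 68.933 = 92.036 MPa
τ_m = K_s·8F_mD/(πd³) = 1.1068 × 163.09 = 180.51 MPa
Goodman: 1/n_f = τ_a/S_se + τ_m/S_su = 92.036/560 + 180.51/1360 = 0.16435 + 0.13273 = 0.29708
n_f = 1/0.29708 = 3.366

3.37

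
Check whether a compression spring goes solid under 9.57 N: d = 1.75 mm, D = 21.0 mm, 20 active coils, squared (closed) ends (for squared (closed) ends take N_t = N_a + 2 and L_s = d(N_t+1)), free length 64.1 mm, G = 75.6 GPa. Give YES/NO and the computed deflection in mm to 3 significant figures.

k = Gd⁴/(8D³N_a) = (75.6×10³)(1.75⁴)/(8·21.0³·20) = 0.47852 N/mm
N_t = 22; L_s = 1.75·23 = 40.25 mm; δ_solid = L₀ − L_s = 64.1 − 40.25 = 23.85 mm
δ = F/k = 9.57/0.47852 = 19.999 mm
δ < δ_solid → spring does not go solid

NO, δ = 20.0 mm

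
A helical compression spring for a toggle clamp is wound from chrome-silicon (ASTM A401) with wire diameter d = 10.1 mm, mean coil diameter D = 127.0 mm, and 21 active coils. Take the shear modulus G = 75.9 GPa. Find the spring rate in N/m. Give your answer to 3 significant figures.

k = Gd⁴/(8D³N_a) = (75.9×10³ × 10.1⁴) / (8 × 127.0³ × 21)
  = 7.89818e+08 / 3.44128e+08 = 2.2951 N/mm = 2295.1 N/m

2300 N/m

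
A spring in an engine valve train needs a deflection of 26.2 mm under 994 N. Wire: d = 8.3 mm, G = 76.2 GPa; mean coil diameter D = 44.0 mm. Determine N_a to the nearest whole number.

Required rate k = F/δ = 994/26.2 = 37.939 N/mm
N_a = Gd⁴/(8D³k) = (76.2×10³ × 8.3⁴)/(8 × 44.0³ × 37.939)
    = 3.61632e+08 / 2.58543e+07 = 13.99 → 14 coils

14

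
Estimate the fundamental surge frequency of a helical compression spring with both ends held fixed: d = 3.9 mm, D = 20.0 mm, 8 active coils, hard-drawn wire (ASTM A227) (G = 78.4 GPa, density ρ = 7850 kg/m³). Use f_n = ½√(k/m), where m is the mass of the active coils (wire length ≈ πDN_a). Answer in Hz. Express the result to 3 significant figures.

k = Gd⁴/(8D³N_a) = (78.4×10³)(3.9⁴)/(8·20.0³·8) = 35.425 N/mm = 35425 N/m
Wire length L = πDN_a = π·20.0·8 = 502.65 mm
m = ρ·(πd²/4)·L = 7850 × 11.946×10⁻⁶ m² × 0.50265 m = 0.047137 kg
f_n = ½√(k/m) = 0.5·√(35425/0.047137) = 0.5·√(7.5153e+05) = 433.45 Hz

433 Hz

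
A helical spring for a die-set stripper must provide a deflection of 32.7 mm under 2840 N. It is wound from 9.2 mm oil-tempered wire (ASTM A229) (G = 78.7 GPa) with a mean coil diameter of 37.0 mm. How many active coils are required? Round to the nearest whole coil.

Required rate k = F/δ = 2840/32.7 = 86.85 N/mm
N_a = Gd⁴/(8D³k) = (78.7×10³ × 9.2⁴)/(8 × 37.0³ × 86.85)
    = 5.63801e+08 / 3.51938e+07 = 16.02 → 16 coils

16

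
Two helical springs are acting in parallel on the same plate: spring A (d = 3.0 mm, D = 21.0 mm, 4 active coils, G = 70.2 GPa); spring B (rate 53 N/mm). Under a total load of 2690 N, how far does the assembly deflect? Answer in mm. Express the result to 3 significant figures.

37.3 mm

k_A = Gd⁴/(8D³N_a) = (70.2×10³)(3.0⁴)/(8·21.0³·4) = 19.187 N/mm
Parallel: k_eq = 19.187 + 53 = 72.187 N/mm
δ = F/k_eq = 2690/72.187 = 37.264 mm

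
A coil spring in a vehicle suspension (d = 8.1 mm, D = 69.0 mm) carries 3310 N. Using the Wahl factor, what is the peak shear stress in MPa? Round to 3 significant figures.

Spring index C = D/d = 69.0/8.1 = 8.5185
K_W = (4C−1)/(4C−4) + 0.615/C = 33.074/30.074 + 0.0722 = 1.1719
τ₀ = 8FD/(πd³) = 8·3310·69.0/(π·8.1³) = 1.82712e+06/1669.6 = 1094.4 MPa
τ_max = K·τ₀ = 1.1719 × 1094.4 = 1282.5 MPa

1280 MPa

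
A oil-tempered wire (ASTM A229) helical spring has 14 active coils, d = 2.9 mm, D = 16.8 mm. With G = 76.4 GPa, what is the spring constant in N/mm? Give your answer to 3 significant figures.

k = Gd⁴/(8D³N_a) = (76.4×10³ × 2.9⁴) / (8 × 16.8³ × 14)
  = 5.40363e+06 / 531063 = 10.175 N/mm

10.2 N/mm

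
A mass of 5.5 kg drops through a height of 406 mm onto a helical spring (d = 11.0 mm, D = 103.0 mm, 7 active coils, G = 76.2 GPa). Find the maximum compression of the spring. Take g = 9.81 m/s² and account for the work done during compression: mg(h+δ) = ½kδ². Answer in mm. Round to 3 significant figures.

k = Gd⁴/(8D³N_a) = (76.2×10³)(11.0⁴)/(8·103.0³·7) = 18.232 N/mm
W = mg = 5.5 × 9.81 = 53.955 N
½kδ² − Wδ − Wh = 0 → δ = (W + √(W² + 2kWh))/k
δ = (53.955 + √(2911.1 + 798755))/18.232 = (53.955 + 895.36)/18.232 = 52.07 mm

52.1 mm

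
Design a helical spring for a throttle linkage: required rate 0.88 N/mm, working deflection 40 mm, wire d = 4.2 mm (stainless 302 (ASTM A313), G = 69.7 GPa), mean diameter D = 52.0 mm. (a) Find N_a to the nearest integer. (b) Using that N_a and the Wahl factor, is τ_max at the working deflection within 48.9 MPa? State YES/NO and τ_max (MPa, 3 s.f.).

N_a = Gd⁴/(8D³k) = (69.7×10³)(4.2⁴)/(8·52.0³·0.88) = 21.91 → N_a = 22
Actual rate k = Gd⁴/(8D³·22) = 0.87641 N/mm
Working load F = kδ = 0.87641·40 = 35.056 N
C = 52.0/4.2 = 12.3810; K_W = (4C−1)/(4C−4)+0.615/C = 1.1156
τ_max = K_W·8FD/(πd³) = 1.1156·62.656 = 69.897 MPa
τ_max > 48.9 MPa → exceeds allowable

(a) 22 coils; (b) NO, τ_max = 69.9 MPa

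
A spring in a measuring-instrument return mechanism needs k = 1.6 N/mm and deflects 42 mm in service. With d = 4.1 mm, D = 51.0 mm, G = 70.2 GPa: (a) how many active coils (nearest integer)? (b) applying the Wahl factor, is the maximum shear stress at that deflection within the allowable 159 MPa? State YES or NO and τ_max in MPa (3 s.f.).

N_a = Gd⁴/(8D³k) = (70.2×10³)(4.1⁴)/(8·51.0³·1.6) = 11.68 → N_a = 12
Actual rate k = Gd⁴/(8D³·12) = 1.5577 N/mm
Working load F = kδ = 1.5577·42 = 65.424 N
C = 51.0/4.1 = 12.4390; K_W = (4C−1)/(4C−4)+0.615/C = 1.1150
τ_max = K_W·8FD/(πd³) = 1.1150·123.28 = 137.46 MPa
τ_max ≤ 159 MPa → acceptable

(a) 12 coils; (b) YES, τ_max = 137 MPa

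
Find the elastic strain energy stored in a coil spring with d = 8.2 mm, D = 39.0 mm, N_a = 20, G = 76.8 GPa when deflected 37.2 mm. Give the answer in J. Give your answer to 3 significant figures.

25.3 J

k = Gd⁴/(8D³N_a) = (76.8×10³)(8.2⁴)/(8·39.0³·20) = 36.585 N/mm
U = ½kδ² = 0.5 × 36.585 × 37.2² = 25314 N·mm = 25.314 J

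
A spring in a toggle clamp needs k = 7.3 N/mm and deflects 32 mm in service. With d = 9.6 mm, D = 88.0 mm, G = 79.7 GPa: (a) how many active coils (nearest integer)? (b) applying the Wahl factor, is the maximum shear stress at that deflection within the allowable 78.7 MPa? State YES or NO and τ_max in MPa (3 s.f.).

N_a = Gd⁴/(8D³k) = (79.7×10³)(9.6⁴)/(8·88.0³·7.3) = 17.01 → N_a = 17
Actual rate k = Gd⁴/(8D³·17) = 7.3039 N/mm
Working load F = kδ = 7.3039·32 = 233.73 N
C = 88.0/9.6 = 9.1667; K_W = (4C−1)/(4C−4)+0.615/C = 1.1589
τ_max = K_W·8FD/(πd³) = 1.1589·59.199 = 68.608 MPa
τ_max ≤ 78.7 MPa → acceptable

(a) 17 coils; (b) YES, τ_max = 68.6 MPa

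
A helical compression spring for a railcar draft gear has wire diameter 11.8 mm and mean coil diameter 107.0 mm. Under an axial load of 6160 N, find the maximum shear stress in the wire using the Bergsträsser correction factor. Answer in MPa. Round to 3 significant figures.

Spring index C = D/d = 107.0/11.8 = 9.0678
K_B = (4C+2)/(4C−3) = 38.271/33.271 = 1.1503
τ₀ = 8FD/(πd³) = 8·6160·107.0/(π·11.8³) = 5.27296e+06/5161.7 = 1021.5 MPa
τ_max = K·τ₀ = 1.1503 × 1021.5 = 1175.1 MPa

1180 MPa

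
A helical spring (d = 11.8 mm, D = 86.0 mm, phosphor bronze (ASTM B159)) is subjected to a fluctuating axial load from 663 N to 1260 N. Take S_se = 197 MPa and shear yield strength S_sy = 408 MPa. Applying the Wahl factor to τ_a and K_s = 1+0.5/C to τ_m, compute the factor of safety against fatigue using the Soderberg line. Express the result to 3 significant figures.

C = D/d = 86.0/11.8 = 7.2881; K_W = (4C−1)/(4C−4)+0.615/C = 1.2037; K_s = 1+0.5/C = 1.0686
F_a = (F_max−F_min)/2 = 298.5 N; F_m = (F_max+F_min)/2 = 961.5 N
τ_a = K_W·8F_aD/(πd³) = 1.2037 × 39.787 = 47.889 MPa
τ_m = K_s·8F_mD/(πd³) = 1.0686 × 128.16 = 136.95 MPa
Soderberg: 1/n_f = τ_a/S_se + τ_m/S_sy = 47.889/197 + 136.95/408 = 0.24309 + 0.33566 = 0.57875
n_f = 1/0.57875 = 1.728

1.73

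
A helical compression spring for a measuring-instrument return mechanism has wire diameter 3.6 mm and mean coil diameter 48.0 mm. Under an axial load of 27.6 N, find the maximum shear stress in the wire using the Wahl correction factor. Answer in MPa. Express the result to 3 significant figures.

80.0 MPa

Spring index C = D/d = 48.0/3.6 = 13.3333
K_W = (4C−1)/(4C−4) + 0.615/C = 52.333/49.333 + 0.0461 = 1.1069
τ₀ = 8FD/(πd³) = 8·27.6·48.0/(π·3.6³) = 10598.4/146.57 = 72.307 MPa
τ_max = K·τ₀ = 1.1069 × 72.307 = 80.04 MPa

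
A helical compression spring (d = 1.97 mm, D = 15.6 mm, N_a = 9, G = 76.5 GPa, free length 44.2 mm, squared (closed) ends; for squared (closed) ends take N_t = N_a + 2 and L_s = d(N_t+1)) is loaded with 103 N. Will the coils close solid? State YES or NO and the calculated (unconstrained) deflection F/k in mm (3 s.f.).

k = Gd⁴/(8D³N_a) = (76.5×10³)(1.97⁴)/(8·15.6³·9) = 4.2152 N/mm
N_t = 11; L_s = 1.97·12 = 23.64 mm; δ_solid = L₀ − L_s = 44.2 − 23.64 = 20.56 mm
δ = F/k = 103/4.2152 = 24.435 mm
δ ≥ δ_solid → spring goes solid

YES, δ = 24.4 mm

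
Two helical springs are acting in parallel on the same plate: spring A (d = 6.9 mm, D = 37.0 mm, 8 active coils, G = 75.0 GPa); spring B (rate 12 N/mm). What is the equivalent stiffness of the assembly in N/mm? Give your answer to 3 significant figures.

k_A = Gd⁴/(8D³N_a) = (75.0×10³)(6.9⁴)/(8·37.0³·8) = 52.441 N/mm
Parallel: k_eq = 52.441 + 12 = 64.441 N/mm

64.4 N/mm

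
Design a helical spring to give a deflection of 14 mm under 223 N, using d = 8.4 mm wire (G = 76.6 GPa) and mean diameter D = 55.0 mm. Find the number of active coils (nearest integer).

Required rate k = F/δ = 223/14 = 15.929 N/mm
N_a = Gd⁴/(8D³k) = (76.6×10³ × 8.4⁴)/(8 × 55.0³ × 15.929)
    = 3.81369e+08 / 2.12009e+07 = 17.99 → 18 coils

18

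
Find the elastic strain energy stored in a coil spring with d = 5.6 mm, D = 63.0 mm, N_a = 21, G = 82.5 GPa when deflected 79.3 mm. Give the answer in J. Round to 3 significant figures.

6.07 J

k = Gd⁴/(8D³N_a) = (82.5×10³)(5.6⁴)/(8·63.0³·21) = 1.9314 N/mm
U = ½kδ² = 0.5 × 1.9314 × 79.3² = 6072.8 N·mm = 6.0728 J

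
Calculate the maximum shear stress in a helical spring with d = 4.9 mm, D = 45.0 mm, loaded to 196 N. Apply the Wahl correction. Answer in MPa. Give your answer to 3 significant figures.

221 MPa

Spring index C = D/d = 45.0/4.9 = 9.1837
K_W = (4C−1)/(4C−4) + 0.615/C = 35.735/32.735 + 0.0670 = 1.1586
τ₀ = 8FD/(πd³) = 8·196·45.0/(π·4.9³) = 70560/369.61 = 190.91 MPa
τ_max = K·τ₀ = 1.1586 × 190.91 = 221.19 MPa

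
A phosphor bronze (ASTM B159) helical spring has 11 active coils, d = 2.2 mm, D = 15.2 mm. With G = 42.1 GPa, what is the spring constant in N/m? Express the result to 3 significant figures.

k = Gd⁴/(8D³N_a) = (42.1×10³ × 2.2⁴) / (8 × 15.2³ × 11)
  = 986218 / 309039 = 3.1912 N/mm = 3191.2 N/m

3190 N/m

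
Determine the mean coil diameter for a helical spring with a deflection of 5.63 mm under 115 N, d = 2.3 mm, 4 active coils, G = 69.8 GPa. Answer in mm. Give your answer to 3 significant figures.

14.4 mm

Required rate k = F/δ = 115/5.63 = 20.426 N/mm
D = (Gd⁴/(8N_a·k))^(1/3) = (69.8×10³·2.3⁴/(8·4·20.426))^(1/3)
  = (2988.32)^(1/3) = 14.4038 mm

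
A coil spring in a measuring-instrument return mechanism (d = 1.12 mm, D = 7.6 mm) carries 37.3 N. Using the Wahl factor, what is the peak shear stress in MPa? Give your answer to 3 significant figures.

Spring index C = D/d = 7.6/1.12 = 6.7857
K_W = (4C−1)/(4C−4) + 0.615/C = 26.143/23.143 + 0.0906 = 1.2203
τ₀ = 8FD/(πd³) = 8·37.3·7.6/(π·1.12³) = 2267.84/4.4137 = 513.82 MPa
τ_max = K·τ₀ = 1.2203 × 513.82 = 626.99 MPa

627 MPa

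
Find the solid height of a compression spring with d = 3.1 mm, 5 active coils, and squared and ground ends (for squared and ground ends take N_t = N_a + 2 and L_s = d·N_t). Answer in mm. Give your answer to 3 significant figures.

21.7 mm

squared and ground ends: N_t = N_a + 2 = 5 + 2 = 7
L_s = d·N_t = 3.1 × 7 = 21.7 mm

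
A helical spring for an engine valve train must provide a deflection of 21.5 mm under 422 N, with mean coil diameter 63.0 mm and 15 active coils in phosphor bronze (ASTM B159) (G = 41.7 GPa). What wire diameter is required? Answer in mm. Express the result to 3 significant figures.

10.9 mm

Required rate k = F/δ = 422/21.5 = 19.628 N/mm
d = (8D³N_a·k / G)^(1/4) = (8·63.0³·15·19.628 / (41.7×10³))^0.25
  = (14123)^0.25 = 10.9015 mm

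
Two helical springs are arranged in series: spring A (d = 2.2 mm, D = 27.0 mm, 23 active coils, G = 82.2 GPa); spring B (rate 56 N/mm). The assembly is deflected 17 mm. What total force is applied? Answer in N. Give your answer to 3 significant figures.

k_A = Gd⁴/(8D³N_a) = (82.2×10³)(2.2⁴)/(8·27.0³·23) = 0.53168 N/mm
Series: 1/k_eq = 1/0.53168 + 1/56 = 1.8987; k_eq = 0.52668 N/mm
F = k_eq·δ = 0.52668·17 = 8.9536 N

8.95 N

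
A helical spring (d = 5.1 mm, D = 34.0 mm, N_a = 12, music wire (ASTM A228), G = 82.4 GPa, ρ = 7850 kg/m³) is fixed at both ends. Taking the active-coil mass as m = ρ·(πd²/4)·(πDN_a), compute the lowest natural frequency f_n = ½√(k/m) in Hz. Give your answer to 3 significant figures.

k = Gd⁴/(8D³N_a) = (82.4×10³)(5.1⁴)/(8·34.0³·12) = 14.774 N/mm = 14774 N/m
Wire length L = πDN_a = π·34.0·12 = 1281.8 mm
m = ρ·(πd²/4)·L = 7850 × 20.428×10⁻⁶ m² × 1.2818 m = 0.20555 kg
f_n = ½√(k/m) = 0.5·√(14774/0.20555) = 0.5·√(71877) = 134.05 Hz

134 Hz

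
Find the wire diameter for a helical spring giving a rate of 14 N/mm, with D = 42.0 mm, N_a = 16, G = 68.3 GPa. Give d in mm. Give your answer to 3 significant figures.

d = (8D³N_a·k / G)^(1/4) = (8·42.0³·16·14 / (68.3×10³))^0.25
  = (1943.9)^0.25 = 6.6400 mm

6.64 mm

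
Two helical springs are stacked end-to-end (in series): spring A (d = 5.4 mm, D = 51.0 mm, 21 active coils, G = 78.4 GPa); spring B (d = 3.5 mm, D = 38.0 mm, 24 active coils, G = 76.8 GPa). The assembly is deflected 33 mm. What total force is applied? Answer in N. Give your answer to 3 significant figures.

k_A = Gd⁴/(8D³N_a) = (78.4×10³)(5.4⁴)/(8·51.0³·21) = 2.9914 N/mm
k_B = Gd⁴/(8D³N_a) = (76.8×10³)(3.5⁴)/(8·38.0³·24) = 1.0939 N/mm
Series: 1/k_eq = 1/2.9914 + 1/1.0939 = 1.2484; k_eq = 0.801 N/mm
F = k_eq·δ = 0.801·33 = 26.433 N

26.4 N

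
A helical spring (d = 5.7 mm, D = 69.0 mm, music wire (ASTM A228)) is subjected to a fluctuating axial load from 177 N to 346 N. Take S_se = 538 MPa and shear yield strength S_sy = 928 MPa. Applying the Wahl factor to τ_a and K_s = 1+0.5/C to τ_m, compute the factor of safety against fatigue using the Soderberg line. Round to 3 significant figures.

2.25

C = D/d = 69.0/5.7 = 12.1053; K_W = (4C−1)/(4C−4)+0.615/C = 1.1183; K_s = 1+0.5/C = 1.0413
F_a = (F_max−F_min)/2 = 84.5 N; F_m = (F_max+F_min)/2 = 261.5 N
τ_a = K_W·8F_aD/(πd³) = 1.1183 × 80.172 = 89.659 MPa
τ_m = K_s·8F_mD/(πd³) = 1.0413 × 248.11 = 258.35 MPa
Soderberg: 1/n_f = τ_a/S_se + τ_m/S_sy = 89.659/538 + 258.35/928 = 0.16665 + 0.27840 = 0.44505
n_f = 1/0.44505 = 2.247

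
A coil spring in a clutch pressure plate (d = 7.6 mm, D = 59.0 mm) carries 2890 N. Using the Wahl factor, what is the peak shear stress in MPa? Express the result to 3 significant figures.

1180 MPa

Spring index C = D/d = 59.0/7.6 = 7.7632
K_W = (4C−1)/(4C−4) + 0.615/C = 30.053/27.053 + 0.0792 = 1.1901
τ₀ = 8FD/(πd³) = 8·2890·59.0/(π·7.6³) = 1.36408e+06/1379.1 = 989.12 MPa
τ_max = K·τ₀ = 1.1901 × 989.12 = 1177.2 MPa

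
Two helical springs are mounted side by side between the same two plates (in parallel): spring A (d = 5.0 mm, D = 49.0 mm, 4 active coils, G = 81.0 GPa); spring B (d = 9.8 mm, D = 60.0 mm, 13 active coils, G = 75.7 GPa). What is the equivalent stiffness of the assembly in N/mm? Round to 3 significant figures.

k_A = Gd⁴/(8D³N_a) = (81.0×10³)(5.0⁴)/(8·49.0³·4) = 13.447 N/mm
k_B = Gd⁴/(8D³N_a) = (75.7×10³)(9.8⁴)/(8·60.0³·13) = 31.082 N/mm
Parallel: k_eq = 13.447 + 31.082 = 44.529 N/mm

44.5 N/mm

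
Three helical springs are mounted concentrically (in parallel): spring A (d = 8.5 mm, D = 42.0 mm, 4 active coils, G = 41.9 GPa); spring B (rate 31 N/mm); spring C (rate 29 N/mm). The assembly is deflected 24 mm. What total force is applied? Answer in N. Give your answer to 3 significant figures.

k_A = Gd⁴/(8D³N_a) = (41.9×10³)(8.5⁴)/(8·42.0³·4) = 92.255 N/mm
Parallel: k_eq = 92.255 + 31 + 29 = 152.26 N/mm
F = k_eq·δ = 152.26·24 = 3654.1 N

3650 N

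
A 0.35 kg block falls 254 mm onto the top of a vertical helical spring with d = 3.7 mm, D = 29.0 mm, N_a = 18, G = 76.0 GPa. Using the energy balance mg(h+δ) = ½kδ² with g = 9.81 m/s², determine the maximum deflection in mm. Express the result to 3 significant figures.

21.6 mm

k = Gd⁴/(8D³N_a) = (76.0×10³)(3.7⁴)/(8·29.0³·18) = 4.0557 N/mm
W = mg = 0.35 × 9.81 = 3.4335 N
½kδ² − Wδ − Wh = 0 → δ = (W + √(W² + 2kWh))/k
δ = (3.4335 + √(11.789 + 7074))/4.0557 = (3.4335 + 84.177)/4.0557 = 21.602 mm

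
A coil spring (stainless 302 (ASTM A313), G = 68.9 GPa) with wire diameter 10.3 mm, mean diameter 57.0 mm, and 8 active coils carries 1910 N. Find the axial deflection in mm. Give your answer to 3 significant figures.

29.2 mm

k = Gd⁴/(8D³N_a) = (68.9×10³)(10.3⁴)/(8·57.0³·8) = 65.428 N/mm
δ = F/k = 1910 / 65.428 = 29.192 mm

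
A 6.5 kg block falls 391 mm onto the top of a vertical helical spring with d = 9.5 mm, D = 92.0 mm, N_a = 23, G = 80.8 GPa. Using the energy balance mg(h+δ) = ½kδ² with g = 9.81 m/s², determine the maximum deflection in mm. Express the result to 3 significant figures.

119 mm

k = Gd⁴/(8D³N_a) = (80.8×10³)(9.5⁴)/(8·92.0³·23) = 4.5933 N/mm
W = mg = 6.5 × 9.81 = 63.765 N
½kδ² − Wδ − Wh = 0 → δ = (W + √(W² + 2kWh))/k
δ = (63.765 + √(4066 + 229041))/4.5933 = (63.765 + 482.81)/4.5933 = 118.99 mm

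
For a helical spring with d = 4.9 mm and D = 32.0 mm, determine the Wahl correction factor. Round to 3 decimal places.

C = D/d = 32.0/4.9 = 6.5306
K_W = (4C−1)/(4C−4) + 0.615/C = 25.122/22.122 + 0.0942 = 1.2298

1.230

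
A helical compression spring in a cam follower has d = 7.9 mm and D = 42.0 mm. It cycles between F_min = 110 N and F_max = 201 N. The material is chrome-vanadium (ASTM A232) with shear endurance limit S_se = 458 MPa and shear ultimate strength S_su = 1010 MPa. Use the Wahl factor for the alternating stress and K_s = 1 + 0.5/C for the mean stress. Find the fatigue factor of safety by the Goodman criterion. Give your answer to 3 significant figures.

15.5

C = D/d = 42.0/7.9 = 5.3165; K_W = (4C−1)/(4C−4)+0.615/C = 1.2894; K_s = 1+0.5/C = 1.0940
F_a = (F_max−F_min)/2 = 45.5 N; F_m = (F_max+F_min)/2 = 155.5 N
τ_a = K_W·8F_aD/(πd³) = 1.2894 × 9.8701 = 12.727 MPa
τ_m = K_s·8F_mD/(πd³) = 1.0940 × 33.732 = 36.904 MPa
Goodman: 1/n_f = τ_a/S_se + τ_m/S_su = 12.727/458 + 36.904/1010 = 0.02779 + 0.03654 = 0.064326
n_f = 1/0.064326 = 15.55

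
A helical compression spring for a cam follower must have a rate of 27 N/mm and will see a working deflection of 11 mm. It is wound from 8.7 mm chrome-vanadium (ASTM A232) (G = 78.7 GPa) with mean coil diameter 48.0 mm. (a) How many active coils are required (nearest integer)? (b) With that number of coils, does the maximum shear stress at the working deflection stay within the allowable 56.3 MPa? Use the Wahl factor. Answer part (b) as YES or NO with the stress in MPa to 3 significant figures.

N_a = Gd⁴/(8D³k) = (78.7×10³)(8.7⁴)/(8·48.0³·27) = 18.87 → N_a = 19
Actual rate k = Gd⁴/(8D³·19) = 26.822 N/mm
Working load F = kδ = 26.822·11 = 295.04 N
C = 48.0/8.7 = 5.5172; K_W = (4C−1)/(4C−4)+0.615/C = 1.2775
τ_max = K_W·8FD/(πd³) = 1.2775·54.765 = 69.962 MPa
τ_max > 56.3 MPa → exceeds allowable

(a) 19 coils; (b) NO, τ_max = 70.0 MPa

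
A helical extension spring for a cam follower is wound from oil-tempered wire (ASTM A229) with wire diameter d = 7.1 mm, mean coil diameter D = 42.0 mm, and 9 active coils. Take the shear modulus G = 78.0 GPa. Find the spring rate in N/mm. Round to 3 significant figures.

k = Gd⁴/(8D³N_a) = (78.0×10³ × 7.1⁴) / (8 × 42.0³ × 9)
  = 1.98211e+08 / 5.33434e+06 = 37.158 N/mm

37.2 N/mm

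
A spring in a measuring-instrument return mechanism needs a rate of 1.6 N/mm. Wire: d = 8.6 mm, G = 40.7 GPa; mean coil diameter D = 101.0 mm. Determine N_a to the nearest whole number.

N_a = Gd⁴/(8D³k) = (40.7×10³ × 8.6⁴)/(8 × 101.0³ × 1.6)
    = 2.22632e+08 / 1.31879e+07 = 16.88 → 17 coils

17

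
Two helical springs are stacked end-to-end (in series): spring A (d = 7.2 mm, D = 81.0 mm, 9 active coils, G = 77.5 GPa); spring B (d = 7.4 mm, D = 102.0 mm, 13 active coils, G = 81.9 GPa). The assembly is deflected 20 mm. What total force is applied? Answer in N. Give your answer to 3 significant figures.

31.6 N

k_A = Gd⁴/(8D³N_a) = (77.5×10³)(7.2⁴)/(8·81.0³·9) = 5.4431 N/mm
k_B = Gd⁴/(8D³N_a) = (81.9×10³)(7.4⁴)/(8·102.0³·13) = 2.2252 N/mm
Series: 1/k_eq = 1/5.4431 + 1/2.2252 = 0.63311; k_eq = 1.5795 N/mm
F = k_eq·δ = 1.5795·20 = 31.59 N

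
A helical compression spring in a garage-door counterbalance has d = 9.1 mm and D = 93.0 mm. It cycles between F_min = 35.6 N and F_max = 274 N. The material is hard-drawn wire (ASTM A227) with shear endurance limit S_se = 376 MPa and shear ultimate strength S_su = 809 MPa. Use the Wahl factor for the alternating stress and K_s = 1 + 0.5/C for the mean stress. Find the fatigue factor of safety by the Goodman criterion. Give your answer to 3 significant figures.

5.66

C = D/d = 93.0/9.1 = 10.2198; K_W = (4C−1)/(4C−4)+0.615/C = 1.1415; K_s = 1+0.5/C = 1.0489
F_a = (F_max−F_min)/2 = 119.2 N; F_m = (F_max+F_min)/2 = 154.8 N
τ_a = K_W·8F_aD/(πd³) = 1.1415 × 37.461 = 42.762 MPa
τ_m = K_s·8F_mD/(πd³) = 1.0489 × 48.649 = 51.029 MPa
Goodman: 1/n_f = τ_a/S_se + τ_m/S_su = 42.762/376 + 51.029/809 = 0.11373 + 0.06308 = 0.17681
n_f = 1/0.17681 = 5.656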